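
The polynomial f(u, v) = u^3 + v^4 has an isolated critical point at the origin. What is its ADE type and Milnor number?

The Hessian of f at 0 is [[0, 0], [0, 0]] with rank 0, so corank 2. A Groebner basis of the Jacobian ideal J(f) in C{u,v} is {v^3, u^2}; counting standard monomials gives mu = 6. Corank 2; j^3 = u^3 is a perfect cube, so E-series; the 4-jet and mu = 6 give E_6.

Type E_{6}, Milnor number mu = 6.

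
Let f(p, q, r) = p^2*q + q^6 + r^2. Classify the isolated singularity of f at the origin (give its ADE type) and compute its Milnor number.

The Hessian of f at 0 has rank 1. Corank 2; j^3 = p^2*q has shape L^2 M (L != M), so D-series; mu = 7 gives D_7.

Type D_7, Milnor number mu = 7.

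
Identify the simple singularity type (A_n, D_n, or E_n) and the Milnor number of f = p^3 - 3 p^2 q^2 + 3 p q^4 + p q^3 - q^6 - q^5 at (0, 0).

The Hessian of f at 0 has rank 0. Corank 2; j^3 = p^3 is a perfect cube, so E-series; the 4-jet and mu = 7 give E_7.

Type E7, Milnor number mu = 7.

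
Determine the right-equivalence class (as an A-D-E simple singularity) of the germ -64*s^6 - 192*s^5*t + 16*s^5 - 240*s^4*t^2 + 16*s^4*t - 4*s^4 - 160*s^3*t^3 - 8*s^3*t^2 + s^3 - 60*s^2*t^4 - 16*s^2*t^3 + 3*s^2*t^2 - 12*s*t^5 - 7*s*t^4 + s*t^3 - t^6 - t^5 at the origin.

The Hessian of f at 0 is [[0, 0], [0, 0]] with rank 0, so corank 2. A Groebner basis of the Jacobian ideal J(f) in C{s,t} is {3*s^2/7 + t^4 + t^3/7, s^3, s^2*t - s^2/7 - t^3/21, s^2 + s*t^2 + t^3/3}; counting standard monomials gives mu = 7. Corank 2; j^3 = s^3 is a perfect cube, so E-series; the 4-jet and mu = 7 give E_7.

E7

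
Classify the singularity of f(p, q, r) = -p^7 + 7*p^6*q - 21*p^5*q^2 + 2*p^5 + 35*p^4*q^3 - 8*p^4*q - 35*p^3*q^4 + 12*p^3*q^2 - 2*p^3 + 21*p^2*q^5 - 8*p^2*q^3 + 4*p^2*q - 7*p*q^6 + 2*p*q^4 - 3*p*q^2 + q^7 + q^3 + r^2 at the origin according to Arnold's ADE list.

D_{4}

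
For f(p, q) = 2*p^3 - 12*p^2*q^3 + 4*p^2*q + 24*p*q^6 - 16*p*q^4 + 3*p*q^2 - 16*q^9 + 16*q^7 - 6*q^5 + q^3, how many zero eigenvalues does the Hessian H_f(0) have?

Hessian at 0 has rank 0.

2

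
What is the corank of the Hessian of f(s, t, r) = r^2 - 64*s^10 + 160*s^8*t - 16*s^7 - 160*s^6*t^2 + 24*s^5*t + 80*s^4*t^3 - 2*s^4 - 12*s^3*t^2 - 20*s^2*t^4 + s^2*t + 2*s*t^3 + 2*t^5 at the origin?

2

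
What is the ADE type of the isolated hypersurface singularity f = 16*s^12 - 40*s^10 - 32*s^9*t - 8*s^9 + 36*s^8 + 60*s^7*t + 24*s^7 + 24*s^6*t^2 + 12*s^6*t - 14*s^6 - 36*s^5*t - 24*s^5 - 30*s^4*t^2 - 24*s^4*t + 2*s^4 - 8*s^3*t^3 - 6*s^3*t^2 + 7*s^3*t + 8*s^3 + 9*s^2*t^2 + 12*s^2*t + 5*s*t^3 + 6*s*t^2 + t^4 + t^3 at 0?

E_{7}

The Hessian of f at 0 is [[0, 0], [0, 0]] with rank 0, so corank 2. A Groebner basis of the Jacobian ideal J(f) in C{s,t} is {768*s^2 + 768*s*t + t^4 + 8*t^3 + 192*t^2, s^3 + 36*s^2 + 36*s*t + t^3/2 + 9*t^2, s^2*t - 40*s^2 - 40*s*t - 2*t^3/3 - 10*t^2, 32*s^2 + s*t^2 + 32*s*t + 5*t^3/6 + 8*t^2}; counting standard monomials gives mu = 7. Corank 2; j^3 = (2*s + t)^3 is a perfect cube, so E-series; the 4-jet and mu = 7 give E_7.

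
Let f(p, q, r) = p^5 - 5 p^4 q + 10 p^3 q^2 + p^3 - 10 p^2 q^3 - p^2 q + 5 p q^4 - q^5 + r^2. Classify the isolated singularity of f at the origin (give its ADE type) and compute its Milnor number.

The Hessian of f at 0 has rank 1. Corank 2; j^3 = p^2*(p - q) has shape L^2 M (L != M), so D-series; mu = 6 gives D_6.

Type D_{6}, Milnor number mu = 6.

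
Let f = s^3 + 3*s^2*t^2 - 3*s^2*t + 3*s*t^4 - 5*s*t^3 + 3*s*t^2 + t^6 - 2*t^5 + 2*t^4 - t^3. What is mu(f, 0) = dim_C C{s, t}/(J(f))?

The Hessian of f at 0 has rank 0. Corank 2; j^3 = (s - t)^3 is a perfect cube, so E-series; the 4-jet and mu = 7 give E_7.

7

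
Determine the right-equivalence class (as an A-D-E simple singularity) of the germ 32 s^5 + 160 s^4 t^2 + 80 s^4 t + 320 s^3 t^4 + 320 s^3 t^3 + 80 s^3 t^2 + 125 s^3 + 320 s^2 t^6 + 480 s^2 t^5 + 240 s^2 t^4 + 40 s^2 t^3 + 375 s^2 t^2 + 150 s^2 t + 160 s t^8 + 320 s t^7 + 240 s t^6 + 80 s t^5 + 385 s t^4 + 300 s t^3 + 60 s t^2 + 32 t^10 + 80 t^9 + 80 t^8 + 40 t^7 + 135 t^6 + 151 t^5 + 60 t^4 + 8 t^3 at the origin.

E_8

The Hessian of f at 0 has rank 0. Corank 2; j^3 = (5*s + 2*t)^3 is a perfect cube, so E-series; the 5-jet and mu = 8 give E_8.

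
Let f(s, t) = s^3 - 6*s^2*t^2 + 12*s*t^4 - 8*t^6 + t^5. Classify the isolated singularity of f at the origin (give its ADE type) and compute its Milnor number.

Type E_{8}, Milnor number mu = 8.

The Hessian of f at 0 is [[0, 0], [0, 0]] with rank 0, so corank 2. A Groebner basis of the Jacobian ideal J(f) in C{s,t} is {t^4, s^3, -s^2/4 + s*t^2}; counting standard monomials gives mu = 8. Corank 2; j^3 = s^3 is a perfect cube, so E-series; the 5-jet and mu = 8 give E_8.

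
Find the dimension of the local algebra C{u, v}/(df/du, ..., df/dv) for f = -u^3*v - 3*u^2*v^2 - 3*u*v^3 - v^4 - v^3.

The Hessian of f at 0 has rank 0. Corank 2; j^3 = -v^3 is a perfect cube, so E-series; the 4-jet and mu = 7 give E_7.

7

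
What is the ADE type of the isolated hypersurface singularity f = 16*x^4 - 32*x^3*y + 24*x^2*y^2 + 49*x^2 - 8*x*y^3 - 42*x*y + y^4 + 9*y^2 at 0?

A_3

The Hessian of f at 0 has rank 1. Corank 1: A-series; mu = 3 gives A_3.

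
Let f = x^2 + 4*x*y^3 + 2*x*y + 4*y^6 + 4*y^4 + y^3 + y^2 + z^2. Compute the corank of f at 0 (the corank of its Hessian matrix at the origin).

1

Hessian at 0 has rank 2.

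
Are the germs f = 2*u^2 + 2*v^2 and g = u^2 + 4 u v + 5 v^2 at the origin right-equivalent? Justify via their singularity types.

The Hessian of f at 0 has rank 2. Corank 0: nondegenerate Morse point, so A_1. The Hessian of g at 0 has rank 2. Corank 0: nondegenerate Morse point, so A_1. Both have type A_1, hence right-equivalent.

Yes.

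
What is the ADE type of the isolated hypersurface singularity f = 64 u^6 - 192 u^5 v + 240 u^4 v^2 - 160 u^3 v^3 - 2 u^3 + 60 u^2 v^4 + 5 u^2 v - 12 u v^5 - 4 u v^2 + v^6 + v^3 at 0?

D_7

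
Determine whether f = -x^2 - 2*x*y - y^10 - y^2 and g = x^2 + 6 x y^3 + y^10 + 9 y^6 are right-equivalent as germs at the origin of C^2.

The Hessian of f at 0 has rank 1. Corank 1: A-series; mu = 9 gives A_9. The Hessian of g at 0 has rank 1. Corank 1: A-series; mu = 9 gives A_9. Both have type A_9, hence right-equivalent.

Yes.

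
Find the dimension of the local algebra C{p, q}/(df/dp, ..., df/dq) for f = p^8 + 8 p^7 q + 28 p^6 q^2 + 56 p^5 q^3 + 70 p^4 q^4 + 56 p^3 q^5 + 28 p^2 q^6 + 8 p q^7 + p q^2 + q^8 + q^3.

9

The Hessian of f at 0 is [[0, 0], [0, 0]] with rank 0, so corank 2. A Groebner basis of the Jacobian ideal J(f) in C{p,q} is {p^7 + q^2/8, q^3, p*q + q^2}; counting standard monomials gives mu = 9. Corank 2; j^3 = q^2*(p + q) has shape L^2 M (L != M), so D-series; mu = 9 gives D_9.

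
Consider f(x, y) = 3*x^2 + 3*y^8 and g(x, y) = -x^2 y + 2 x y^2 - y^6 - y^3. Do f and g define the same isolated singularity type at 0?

The Hessian of f at 0 has rank 1. Corank 1: A-series; mu = 7 gives A_7. The Hessian of g at 0 has rank 0. Corank 2; j^3 = -y*(x - y)^2 has shape L^2 M (L != M), so D-series; mu = 7 gives D_7. f is A_7 but g is D_7, hence not right-equivalent.

No.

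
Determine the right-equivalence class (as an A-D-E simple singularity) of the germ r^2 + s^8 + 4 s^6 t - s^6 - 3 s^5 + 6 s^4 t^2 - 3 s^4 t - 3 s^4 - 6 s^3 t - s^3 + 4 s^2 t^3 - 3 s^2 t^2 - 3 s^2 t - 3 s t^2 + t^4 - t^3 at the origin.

The Hessian of f at 0 has rank 1. Corank 2; j^3 = -(s + t)^3 is a perfect cube, so E-series; the 4-jet and mu = 6 give E_6.

E_{6}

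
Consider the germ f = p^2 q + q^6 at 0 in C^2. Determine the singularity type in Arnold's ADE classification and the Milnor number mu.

The Hessian of f at 0 has rank 0. Corank 2; j^3 = p^2*q has shape L^2 M (L != M), so D-series; mu = 7 gives D_7.

Type D_7, Milnor number mu = 7.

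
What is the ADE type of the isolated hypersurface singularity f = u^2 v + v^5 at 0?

D6

The Hessian of f at 0 is [[0, 0], [0, 0]] with rank 0, so corank 2. A Groebner basis of the Jacobian ideal J(f) in C{u,v} is {u^2/5 + v^4, u^3, u*v}; counting standard monomials gives mu = 6. Corank 2; j^3 = u^2*v has shape L^2 M (L != M), so D-series; mu = 6 gives D_6.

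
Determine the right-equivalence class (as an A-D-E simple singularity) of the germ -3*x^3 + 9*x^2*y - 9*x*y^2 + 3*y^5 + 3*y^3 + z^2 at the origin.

E8

The Hessian of f at 0 has rank 1. Corank 2; j^3 = -3*(x - y)^3 is a perfect cube, so E-series; the 5-jet and mu = 8 give E_8.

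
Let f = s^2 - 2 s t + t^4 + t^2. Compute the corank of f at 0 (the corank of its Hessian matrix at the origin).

Hessian at 0 has rank 1.

1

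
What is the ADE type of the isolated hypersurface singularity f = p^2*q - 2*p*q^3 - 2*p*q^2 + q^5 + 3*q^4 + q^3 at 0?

D5

The Hessian of f at 0 has rank 0. Corank 2; j^3 = q*(p - q)^2 has shape L^2 M (L != M), so D-series; mu = 5 gives D_5.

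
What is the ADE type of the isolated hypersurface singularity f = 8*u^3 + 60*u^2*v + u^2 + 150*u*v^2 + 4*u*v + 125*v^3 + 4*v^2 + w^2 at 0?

A_{2}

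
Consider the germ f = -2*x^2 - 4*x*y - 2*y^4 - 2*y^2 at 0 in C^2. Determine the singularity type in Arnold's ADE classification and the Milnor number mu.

The Hessian of f at 0 has rank 1. Corank 1: A-series; mu = 3 gives A_3.

Type A3, Milnor number mu = 3.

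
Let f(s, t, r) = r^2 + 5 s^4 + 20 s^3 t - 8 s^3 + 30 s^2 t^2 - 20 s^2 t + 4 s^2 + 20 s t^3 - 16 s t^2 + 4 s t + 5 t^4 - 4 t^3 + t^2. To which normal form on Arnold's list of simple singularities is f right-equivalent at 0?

The Hessian of f at 0 is [[8, 4, 0], [4, 2, 0], [0, 0, 2]] with rank 2, so corank 1. A Groebner basis of the Jacobian ideal J(f) in C{s,t,r} is {s^2 - s - t/2, s*t + 2*s + t, -4*s + t^2 - 2*t, r}; counting standard monomials gives mu = 3. Corank 1: A-series; mu = 3 gives A_3.

A_{3}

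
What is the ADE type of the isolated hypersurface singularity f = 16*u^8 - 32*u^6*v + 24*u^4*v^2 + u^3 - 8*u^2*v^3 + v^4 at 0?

The Hessian of f at 0 is [[0, 0], [0, 0]] with rank 0, so corank 2. A Groebner basis of the Jacobian ideal J(f) in C{u,v} is {v^3, u^2}; counting standard monomials gives mu = 6. Corank 2; j^3 = u^3 is a perfect cube, so E-series; the 4-jet and mu = 6 give E_6.

E6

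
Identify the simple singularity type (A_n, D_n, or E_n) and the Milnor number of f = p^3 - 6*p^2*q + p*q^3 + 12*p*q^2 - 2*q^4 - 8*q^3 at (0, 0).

Type E_7, Milnor number mu = 7.

The Hessian of f at 0 has rank 0. Corank 2; j^3 = (p - 2*q)^3 is a perfect cube, so E-series; the 4-jet and mu = 7 give E_7.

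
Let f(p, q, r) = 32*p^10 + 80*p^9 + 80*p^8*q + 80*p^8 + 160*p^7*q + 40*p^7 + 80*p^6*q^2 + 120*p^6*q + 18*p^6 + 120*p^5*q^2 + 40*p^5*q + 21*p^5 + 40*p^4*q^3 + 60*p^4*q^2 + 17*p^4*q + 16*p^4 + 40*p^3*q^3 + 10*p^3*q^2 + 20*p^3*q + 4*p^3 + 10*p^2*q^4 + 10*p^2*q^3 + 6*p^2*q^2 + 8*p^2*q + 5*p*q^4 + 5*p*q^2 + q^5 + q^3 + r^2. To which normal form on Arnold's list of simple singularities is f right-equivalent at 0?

The Hessian of f at 0 is [[0, 0, 0], [0, 0, 0], [0, 0, 2]] with rank 1, so corank 2. A Groebner basis of the Jacobian ideal J(f) in C{p,q,r} is {p^3 - 9*p^2 - 19*p*q/2 - 5*q^2/2, p^2*q + 10*p^2 + 11*p*q + 3*q^2, -4*p^2 + p*q^2 - 6*p*q - 2*q^2, -24*p^2 - 20*p*q + q^3 - 4*q^2, r}; counting standard monomials gives mu = 6. Corank 2; j^3 = (p + q)*(2*p + q)^2 has shape L^2 M (L != M), so D-series; mu = 6 gives D_6.

D_{6}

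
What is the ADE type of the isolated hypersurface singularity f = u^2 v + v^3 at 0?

The Hessian of f at 0 has rank 0. Corank 2; j^3 = v*(u^2 + v^2) splits into three distinct lines over C (the quadratic factor has nonzero discriminant), so D_4.

D_{4}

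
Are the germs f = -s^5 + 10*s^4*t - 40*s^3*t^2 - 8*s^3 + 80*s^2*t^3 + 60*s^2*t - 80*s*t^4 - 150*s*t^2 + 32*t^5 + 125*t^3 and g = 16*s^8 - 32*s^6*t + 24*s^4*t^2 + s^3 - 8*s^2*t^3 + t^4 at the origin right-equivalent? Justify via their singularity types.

The Hessian of f at 0 has rank 0. Corank 2; j^3 = -(2*s - 5*t)^3 is a perfect cube, so E-series; the 5-jet and mu = 8 give E_8. The Hessian of g at 0 has rank 0. Corank 2; j^3 = s^3 is a perfect cube, so E-series; the 4-jet and mu = 6 give E_6. f is E_8 but g is E_6, hence not right-equivalent.

No.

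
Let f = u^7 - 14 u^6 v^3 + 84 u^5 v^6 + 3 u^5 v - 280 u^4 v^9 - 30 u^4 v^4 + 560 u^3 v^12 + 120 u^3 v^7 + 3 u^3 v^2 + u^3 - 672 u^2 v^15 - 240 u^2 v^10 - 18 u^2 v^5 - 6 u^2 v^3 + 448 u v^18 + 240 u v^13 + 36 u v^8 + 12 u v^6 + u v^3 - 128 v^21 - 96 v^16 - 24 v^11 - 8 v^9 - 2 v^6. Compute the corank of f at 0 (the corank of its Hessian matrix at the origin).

Hessian at 0 has rank 0.

2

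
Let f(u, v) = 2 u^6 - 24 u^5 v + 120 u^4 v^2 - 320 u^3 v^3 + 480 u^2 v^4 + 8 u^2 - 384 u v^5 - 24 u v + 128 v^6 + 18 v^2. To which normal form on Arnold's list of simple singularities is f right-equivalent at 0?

A_{5}

The Hessian of f at 0 has rank 1. Corank 1: A-series; mu = 5 gives A_5.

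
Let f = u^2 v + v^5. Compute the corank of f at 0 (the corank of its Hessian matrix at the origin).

The Hessian at 0 is [[0, 0], [0, 0]] of rank 0; hence corank 2.

2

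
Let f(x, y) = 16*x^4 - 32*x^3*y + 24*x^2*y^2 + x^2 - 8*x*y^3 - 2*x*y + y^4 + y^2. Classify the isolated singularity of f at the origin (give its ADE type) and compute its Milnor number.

Type A3, Milnor number mu = 3.

The Hessian of f at 0 has rank 1. Corank 1: A-series; mu = 3 gives A_3.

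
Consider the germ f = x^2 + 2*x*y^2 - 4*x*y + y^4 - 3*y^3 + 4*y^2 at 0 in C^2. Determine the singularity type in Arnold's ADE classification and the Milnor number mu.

Type A_2, Milnor number mu = 2.

The Hessian of f at 0 has rank 1. Corank 1: A-series; mu = 2 gives A_2.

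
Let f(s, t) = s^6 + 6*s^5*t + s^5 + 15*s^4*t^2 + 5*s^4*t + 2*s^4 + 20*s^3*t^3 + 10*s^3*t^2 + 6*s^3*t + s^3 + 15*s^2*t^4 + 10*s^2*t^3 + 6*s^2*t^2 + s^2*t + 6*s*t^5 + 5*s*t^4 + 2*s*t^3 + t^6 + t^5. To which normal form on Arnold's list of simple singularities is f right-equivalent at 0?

D_7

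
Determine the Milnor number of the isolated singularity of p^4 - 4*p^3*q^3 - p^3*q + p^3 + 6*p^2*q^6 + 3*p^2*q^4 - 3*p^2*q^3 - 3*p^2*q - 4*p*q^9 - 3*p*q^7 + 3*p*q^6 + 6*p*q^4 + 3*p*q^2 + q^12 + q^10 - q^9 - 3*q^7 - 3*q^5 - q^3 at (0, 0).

The Hessian of f at 0 is [[0, 0], [0, 0]] with rank 0, so corank 2. A Groebner basis of the Jacobian ideal J(f) in C{p,q} is {3*p^2 - 6*p*q + q^4 + q^3 + 3*q^2, p^3 + 3*p^2 - 6*p*q + 3*q^2, p^2*q + 3*p^2 - 6*p*q + 3*q^2, 2*p^2 + p*q^2 - 4*p*q - q^3/3 + 2*q^2}; counting standard monomials gives mu = 7. Corank 2; j^3 = (p - q)^3 is a perfect cube, so E-series; the 4-jet and mu = 7 give E_7.

7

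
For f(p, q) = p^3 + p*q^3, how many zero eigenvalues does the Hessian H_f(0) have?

2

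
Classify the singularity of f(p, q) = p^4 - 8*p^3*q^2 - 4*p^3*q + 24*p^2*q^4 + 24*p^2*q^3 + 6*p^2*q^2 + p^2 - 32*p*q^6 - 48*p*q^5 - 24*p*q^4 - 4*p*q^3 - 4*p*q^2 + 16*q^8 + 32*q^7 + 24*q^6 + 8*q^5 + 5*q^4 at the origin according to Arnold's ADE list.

A3

The Hessian of f at 0 is [[2, 0], [0, 0]] with rank 1, so corank 1. A Groebner basis of the Jacobian ideal J(f) in C{p,q} is {p^2, p*q, -p/2 + q^2}; counting standard monomials gives mu = 3. Corank 1: A-series; mu = 3 gives A_3.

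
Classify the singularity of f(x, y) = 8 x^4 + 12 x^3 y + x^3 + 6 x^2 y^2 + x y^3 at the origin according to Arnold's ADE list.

E7

The Hessian of f at 0 has rank 0. Corank 2; j^3 = x^3 is a perfect cube, so E-series; the 4-jet and mu = 7 give E_7.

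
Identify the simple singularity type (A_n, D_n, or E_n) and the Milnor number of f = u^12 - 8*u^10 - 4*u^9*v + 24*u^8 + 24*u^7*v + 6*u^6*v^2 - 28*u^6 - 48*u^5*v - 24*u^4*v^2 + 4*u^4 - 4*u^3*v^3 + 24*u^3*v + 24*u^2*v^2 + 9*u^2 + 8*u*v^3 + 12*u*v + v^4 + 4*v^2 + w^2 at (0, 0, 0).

The Hessian of f at 0 has rank 2. Corank 1: A-series; mu = 3 gives A_3.

Type A_3, Milnor number mu = 3.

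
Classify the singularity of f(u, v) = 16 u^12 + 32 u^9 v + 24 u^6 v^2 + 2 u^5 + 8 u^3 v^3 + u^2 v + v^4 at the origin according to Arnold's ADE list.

D_{5}

The Hessian of f at 0 is [[0, 0], [0, 0]] with rank 0, so corank 2. A Groebner basis of the Jacobian ideal J(f) in C{u,v} is {u^3, u^2/4 + v^3, u*v}; counting standard monomials gives mu = 5. Corank 2; j^3 = u^2*v has shape L^2 M (L != M), so D-series; mu = 5 gives D_5.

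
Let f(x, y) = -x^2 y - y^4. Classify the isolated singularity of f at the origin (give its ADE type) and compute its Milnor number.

Type D5, Milnor number mu = 5.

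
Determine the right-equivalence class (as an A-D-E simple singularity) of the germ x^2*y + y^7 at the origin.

The Hessian of f at 0 has rank 0. Corank 2; j^3 = x^2*y has shape L^2 M (L != M), so D-series; mu = 8 gives D_8.

D8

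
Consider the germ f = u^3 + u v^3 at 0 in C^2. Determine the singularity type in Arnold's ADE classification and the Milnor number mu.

Type E_{7}, Milnor number mu = 7.

The Hessian of f at 0 is [[0, 0], [0, 0]] with rank 0, so corank 2. A Groebner basis of the Jacobian ideal J(f) in C{u,v} is {u^3, u*v^2, 3*u^2 + v^3}; counting standard monomials gives mu = 7. Corank 2; j^3 = u^3 is a perfect cube, so E-series; the 4-jet and mu = 7 give E_7.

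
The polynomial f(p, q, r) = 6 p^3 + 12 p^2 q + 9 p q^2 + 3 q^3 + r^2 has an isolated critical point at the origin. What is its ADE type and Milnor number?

Type D4, Milnor number mu = 4.

The Hessian of f at 0 has rank 1. Corank 2; j^3 = 3*(p + q)*(2*p^2 + 2*p*q + q^2) splits into three distinct lines over C (the quadratic factor has nonzero discriminant), so D_4.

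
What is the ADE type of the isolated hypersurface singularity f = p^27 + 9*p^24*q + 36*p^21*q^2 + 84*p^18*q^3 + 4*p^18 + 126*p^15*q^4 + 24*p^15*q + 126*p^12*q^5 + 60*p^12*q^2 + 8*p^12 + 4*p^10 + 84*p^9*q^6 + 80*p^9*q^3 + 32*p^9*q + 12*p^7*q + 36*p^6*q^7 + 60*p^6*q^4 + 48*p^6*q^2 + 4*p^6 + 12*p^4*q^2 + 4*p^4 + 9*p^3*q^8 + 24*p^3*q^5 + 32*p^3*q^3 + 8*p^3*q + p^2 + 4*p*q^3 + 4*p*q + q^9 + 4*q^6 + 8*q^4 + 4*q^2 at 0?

A_8

The Hessian of f at 0 has rank 1. Corank 1: A-series; mu = 8 gives A_8.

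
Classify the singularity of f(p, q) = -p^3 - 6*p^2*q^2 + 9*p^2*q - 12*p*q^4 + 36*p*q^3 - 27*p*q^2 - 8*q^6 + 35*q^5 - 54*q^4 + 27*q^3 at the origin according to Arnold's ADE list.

E_{8}

The Hessian of f at 0 has rank 0. Corank 2; j^3 = -(p - 3*q)^3 is a perfect cube, so E-series; the 5-jet and mu = 8 give E_8.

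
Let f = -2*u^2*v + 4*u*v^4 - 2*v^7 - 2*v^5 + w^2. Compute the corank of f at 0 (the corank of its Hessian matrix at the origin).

Hessian at 0 has rank 1.

2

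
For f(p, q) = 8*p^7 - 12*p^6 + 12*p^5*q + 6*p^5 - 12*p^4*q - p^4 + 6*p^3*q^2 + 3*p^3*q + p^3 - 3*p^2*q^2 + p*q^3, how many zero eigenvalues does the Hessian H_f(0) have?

2

The Hessian at 0 is [[0, 0], [0, 0]] of rank 0; hence corank 2.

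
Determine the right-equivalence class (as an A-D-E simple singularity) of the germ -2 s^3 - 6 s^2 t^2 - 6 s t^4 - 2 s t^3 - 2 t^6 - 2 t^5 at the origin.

E_7

The Hessian of f at 0 has rank 0. Corank 2; j^3 = -2*s^3 is a perfect cube, so E-series; the 4-jet and mu = 7 give E_7.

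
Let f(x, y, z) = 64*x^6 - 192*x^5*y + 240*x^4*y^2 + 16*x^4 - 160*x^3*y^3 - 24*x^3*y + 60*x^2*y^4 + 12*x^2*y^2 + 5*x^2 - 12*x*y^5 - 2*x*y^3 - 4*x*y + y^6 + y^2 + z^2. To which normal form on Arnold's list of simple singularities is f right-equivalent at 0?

A_{1}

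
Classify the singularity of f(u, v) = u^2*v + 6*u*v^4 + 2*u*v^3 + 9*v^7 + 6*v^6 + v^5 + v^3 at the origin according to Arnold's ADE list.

The Hessian of f at 0 has rank 0. Corank 2; j^3 = v*(u^2 + v^2) splits into three distinct lines over C (the quadratic factor has nonzero discriminant), so D_4.

D4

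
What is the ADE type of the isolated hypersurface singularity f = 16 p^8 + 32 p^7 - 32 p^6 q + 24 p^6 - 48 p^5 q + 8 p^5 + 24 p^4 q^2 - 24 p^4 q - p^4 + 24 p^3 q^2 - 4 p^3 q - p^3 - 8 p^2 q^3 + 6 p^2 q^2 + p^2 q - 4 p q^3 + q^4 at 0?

D_{5}

The Hessian of f at 0 is [[0, 0], [0, 0]] with rank 0, so corank 2. A Groebner basis of the Jacobian ideal J(f) in C{p,q} is {p*q^2, p*q/4 + q^3, p^2 - p*q}; counting standard monomials gives mu = 5. Corank 2; j^3 = -p^2*(p - q) has shape L^2 M (L != M), so D-series; mu = 5 gives D_5.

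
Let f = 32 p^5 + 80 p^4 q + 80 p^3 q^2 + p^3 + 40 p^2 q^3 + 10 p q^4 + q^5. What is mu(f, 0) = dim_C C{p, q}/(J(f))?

8

The Hessian of f at 0 has rank 0. Corank 2; j^3 = p^3 is a perfect cube, so E-series; the 5-jet and mu = 8 give E_8.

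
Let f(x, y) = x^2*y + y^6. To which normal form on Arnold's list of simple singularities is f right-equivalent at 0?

The Hessian of f at 0 has rank 0. Corank 2; j^3 = x^2*y has shape L^2 M (L != M), so D-series; mu = 7 gives D_7.

D7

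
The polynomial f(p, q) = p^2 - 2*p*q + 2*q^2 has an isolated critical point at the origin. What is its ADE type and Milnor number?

The Hessian of f at 0 has rank 2. Corank 0: nondegenerate Morse point, so A_1.

Type A_{1}, Milnor number mu = 1.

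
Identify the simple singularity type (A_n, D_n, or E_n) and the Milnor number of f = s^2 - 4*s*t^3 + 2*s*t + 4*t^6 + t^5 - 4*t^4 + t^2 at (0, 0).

Type A4, Milnor number mu = 4.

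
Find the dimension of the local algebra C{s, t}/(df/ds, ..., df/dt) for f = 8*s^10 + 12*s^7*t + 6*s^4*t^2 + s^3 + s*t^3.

7

The Hessian of f at 0 has rank 0. Corank 2; j^3 = s^3 is a perfect cube, so E-series; the 4-jet and mu = 7 give E_7.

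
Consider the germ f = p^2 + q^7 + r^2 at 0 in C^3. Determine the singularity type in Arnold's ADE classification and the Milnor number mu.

Type A6, Milnor number mu = 6.

The Hessian of f at 0 has rank 2. Corank 1: A-series; mu = 6 gives A_6.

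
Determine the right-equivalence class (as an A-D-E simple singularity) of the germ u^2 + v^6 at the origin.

The Hessian of f at 0 is [[2, 0], [0, 0]] with rank 1, so corank 1. A Groebner basis of the Jacobian ideal J(f) in C{u,v} is {v^5, u}; counting standard monomials gives mu = 5. Corank 1: A-series; mu = 5 gives A_5.

A_5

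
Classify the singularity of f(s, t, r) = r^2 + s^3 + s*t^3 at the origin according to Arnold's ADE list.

E_7

The Hessian of f at 0 has rank 1. Corank 2; j^3 = s^3 is a perfect cube, so E-series; the 4-jet and mu = 7 give E_7.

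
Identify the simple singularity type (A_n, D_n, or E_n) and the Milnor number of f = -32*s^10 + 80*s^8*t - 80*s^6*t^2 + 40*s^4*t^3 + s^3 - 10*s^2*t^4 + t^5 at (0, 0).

The Hessian of f at 0 has rank 0. Corank 2; j^3 = s^3 is a perfect cube, so E-series; the 5-jet and mu = 8 give E_8.

Type E_{8}, Milnor number mu = 8.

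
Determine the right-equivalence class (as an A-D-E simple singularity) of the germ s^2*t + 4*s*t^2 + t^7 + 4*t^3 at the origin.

The Hessian of f at 0 has rank 0. Corank 2; j^3 = t*(s + 2*t)^2 has shape L^2 M (L != M), so D-series; mu = 8 gives D_8.

D8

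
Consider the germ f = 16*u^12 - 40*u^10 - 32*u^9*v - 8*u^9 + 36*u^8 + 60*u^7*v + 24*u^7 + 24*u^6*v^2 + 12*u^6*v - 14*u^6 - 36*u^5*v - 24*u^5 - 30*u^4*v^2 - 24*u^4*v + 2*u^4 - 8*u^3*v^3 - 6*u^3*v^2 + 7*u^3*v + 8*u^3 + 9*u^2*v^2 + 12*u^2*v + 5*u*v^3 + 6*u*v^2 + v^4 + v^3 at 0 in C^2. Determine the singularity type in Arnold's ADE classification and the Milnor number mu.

The Hessian of f at 0 is [[0, 0], [0, 0]] with rank 0, so corank 2. A Groebner basis of the Jacobian ideal J(f) in C{u,v} is {768*u^2 + 768*u*v + v^4 + 8*v^3 + 192*v^2, u^3 + 36*u^2 + 36*u*v + v^3/2 + 9*v^2, u^2*v - 40*u^2 - 40*u*v - 2*v^3/3 - 10*v^2, 32*u^2 + u*v^2 + 32*u*v + 5*v^3/6 + 8*v^2}; counting standard monomials gives mu = 7. Corank 2; j^3 = (2*u + v)^3 is a perfect cube, so E-series; the 4-jet and mu = 7 give E_7.

Type E_{7}, Milnor number mu = 7.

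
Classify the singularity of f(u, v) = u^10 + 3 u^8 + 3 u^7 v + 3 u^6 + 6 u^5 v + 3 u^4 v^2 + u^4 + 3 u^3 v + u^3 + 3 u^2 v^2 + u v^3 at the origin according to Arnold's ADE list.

E7

The Hessian of f at 0 has rank 0. Corank 2; j^3 = u^3 is a perfect cube, so E-series; the 4-jet and mu = 7 give E_7.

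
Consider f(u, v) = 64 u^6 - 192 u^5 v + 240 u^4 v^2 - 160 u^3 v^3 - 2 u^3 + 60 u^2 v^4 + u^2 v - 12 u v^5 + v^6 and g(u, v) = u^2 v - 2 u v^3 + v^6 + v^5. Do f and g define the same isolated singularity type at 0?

Yes.

The Hessian of f at 0 has rank 0. Corank 2; j^3 = -u^2*(2*u - v) has shape L^2 M (L != M), so D-series; mu = 7 gives D_7. The Hessian of g at 0 has rank 0. Corank 2; j^3 = u^2*v has shape L^2 M (L != M), so D-series; mu = 7 gives D_7. Both have type D_7, hence right-equivalent.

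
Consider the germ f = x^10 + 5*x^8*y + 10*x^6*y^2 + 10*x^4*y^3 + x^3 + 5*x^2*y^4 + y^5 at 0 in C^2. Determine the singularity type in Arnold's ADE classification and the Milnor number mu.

Type E8, Milnor number mu = 8.

The Hessian of f at 0 has rank 0. Corank 2; j^3 = x^3 is a perfect cube, so E-series; the 5-jet and mu = 8 give E_8.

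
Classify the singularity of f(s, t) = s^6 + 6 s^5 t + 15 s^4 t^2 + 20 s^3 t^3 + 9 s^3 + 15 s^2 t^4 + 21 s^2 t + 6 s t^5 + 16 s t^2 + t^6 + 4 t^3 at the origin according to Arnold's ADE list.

D_{7}

The Hessian of f at 0 has rank 0. Corank 2; j^3 = (s + t)*(3*s + 2*t)^2 has shape L^2 M (L != M), so D-series; mu = 7 gives D_7.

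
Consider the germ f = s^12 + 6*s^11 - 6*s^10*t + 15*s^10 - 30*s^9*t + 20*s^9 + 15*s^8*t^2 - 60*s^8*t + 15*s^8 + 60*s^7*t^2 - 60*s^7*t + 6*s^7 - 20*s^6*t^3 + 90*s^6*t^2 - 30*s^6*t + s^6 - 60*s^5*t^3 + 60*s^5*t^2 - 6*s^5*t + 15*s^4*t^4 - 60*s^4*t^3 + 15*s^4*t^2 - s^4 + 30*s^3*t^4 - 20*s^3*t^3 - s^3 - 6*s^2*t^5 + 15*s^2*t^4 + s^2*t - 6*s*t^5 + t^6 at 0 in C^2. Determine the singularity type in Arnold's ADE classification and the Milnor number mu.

Type D_{7}, Milnor number mu = 7.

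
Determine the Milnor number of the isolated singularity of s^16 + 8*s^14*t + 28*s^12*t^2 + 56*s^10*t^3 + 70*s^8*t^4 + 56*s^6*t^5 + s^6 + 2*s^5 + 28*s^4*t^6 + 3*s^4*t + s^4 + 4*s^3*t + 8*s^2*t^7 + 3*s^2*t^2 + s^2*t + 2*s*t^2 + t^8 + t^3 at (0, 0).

9

The Hessian of f at 0 is [[0, 0], [0, 0]] with rank 0, so corank 2. A Groebner basis of the Jacobian ideal J(f) in C{s,t} is {s^4 + s^3 - s*t - t^2, -7*s^3/8 + s^2/8 + s*t^3 - 6*s*t^2 + 33*s*t/8 - 3*t^3 + 4*t^2, 5*s^3/2 - s^2/2 + 14*s*t^2 - 23*s*t/2 + t^4 + 6*t^3 - 11*t^2, s^2*t + s*t + t^2}; counting standard monomials gives mu = 9. Corank 2; j^3 = t*(s + t)^2 has shape L^2 M (L != M), so D-series; mu = 9 gives D_9.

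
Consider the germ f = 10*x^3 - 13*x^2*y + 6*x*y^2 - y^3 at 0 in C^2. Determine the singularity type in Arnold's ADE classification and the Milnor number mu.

Type D_{4}, Milnor number mu = 4.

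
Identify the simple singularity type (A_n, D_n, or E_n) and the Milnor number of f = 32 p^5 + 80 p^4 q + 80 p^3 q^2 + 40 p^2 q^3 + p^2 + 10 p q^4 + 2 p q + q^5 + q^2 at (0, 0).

Type A4, Milnor number mu = 4.

The Hessian of f at 0 is [[2, 2], [2, 2]] with rank 1, so corank 1. A Groebner basis of the Jacobian ideal J(f) in C{p,q} is {q^4, p + q}; counting standard monomials gives mu = 4. Corank 1: A-series; mu = 4 gives A_4.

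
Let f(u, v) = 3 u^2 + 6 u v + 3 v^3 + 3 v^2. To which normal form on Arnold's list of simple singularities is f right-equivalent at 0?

A_{2}

The Hessian of f at 0 has rank 1. Corank 1: A-series; mu = 2 gives A_2.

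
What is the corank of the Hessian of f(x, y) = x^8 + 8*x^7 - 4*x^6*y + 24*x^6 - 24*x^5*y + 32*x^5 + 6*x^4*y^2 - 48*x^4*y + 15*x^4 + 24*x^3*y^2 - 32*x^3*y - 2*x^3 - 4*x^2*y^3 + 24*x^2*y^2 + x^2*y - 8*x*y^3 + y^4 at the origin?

2

Hessian at 0 has rank 0.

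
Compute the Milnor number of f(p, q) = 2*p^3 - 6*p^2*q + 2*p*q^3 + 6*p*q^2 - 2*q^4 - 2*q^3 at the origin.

7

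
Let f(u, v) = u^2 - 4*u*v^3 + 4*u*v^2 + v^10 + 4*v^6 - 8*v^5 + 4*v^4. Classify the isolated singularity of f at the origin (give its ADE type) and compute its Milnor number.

Type A9, Milnor number mu = 9.

The Hessian of f at 0 has rank 1. Corank 1: A-series; mu = 9 gives A_9.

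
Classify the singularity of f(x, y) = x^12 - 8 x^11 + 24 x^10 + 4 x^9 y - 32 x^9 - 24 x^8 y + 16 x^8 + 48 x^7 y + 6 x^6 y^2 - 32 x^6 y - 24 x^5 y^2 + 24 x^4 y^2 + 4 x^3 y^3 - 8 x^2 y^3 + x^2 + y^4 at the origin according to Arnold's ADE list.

The Hessian of f at 0 is [[2, 0], [0, 0]] with rank 1, so corank 1. A Groebner basis of the Jacobian ideal J(f) in C{x,y} is {y^3, x}; counting standard monomials gives mu = 3. Corank 1: A-series; mu = 3 gives A_3.

A_{3}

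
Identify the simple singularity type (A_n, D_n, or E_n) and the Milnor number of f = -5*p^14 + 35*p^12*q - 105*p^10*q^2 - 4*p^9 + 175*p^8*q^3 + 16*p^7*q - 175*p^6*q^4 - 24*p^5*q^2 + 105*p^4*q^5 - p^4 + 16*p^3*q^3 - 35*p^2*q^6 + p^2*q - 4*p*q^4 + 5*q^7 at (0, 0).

Type D_8, Milnor number mu = 8.

The Hessian of f at 0 is [[0, 0], [0, 0]] with rank 0, so corank 2. A Groebner basis of the Jacobian ideal J(f) in C{p,q} is {2*p^2/3 + p*q^3, -p*q/2 + q^4, p^3, p^2*q}; counting standard monomials gives mu = 8. Corank 2; j^3 = p^2*q has shape L^2 M (L != M), so D-series; mu = 8 gives D_8.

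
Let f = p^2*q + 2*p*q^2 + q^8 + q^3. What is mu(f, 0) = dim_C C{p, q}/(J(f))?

9

The Hessian of f at 0 has rank 0. Corank 2; j^3 = q*(p + q)^2 has shape L^2 M (L != M), so D-series; mu = 9 gives D_9.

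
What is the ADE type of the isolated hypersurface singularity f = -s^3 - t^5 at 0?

E_8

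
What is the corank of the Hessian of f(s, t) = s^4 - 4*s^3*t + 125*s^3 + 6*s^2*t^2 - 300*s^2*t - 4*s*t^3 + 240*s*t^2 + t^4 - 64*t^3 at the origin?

Hessian at 0 has rank 0.

2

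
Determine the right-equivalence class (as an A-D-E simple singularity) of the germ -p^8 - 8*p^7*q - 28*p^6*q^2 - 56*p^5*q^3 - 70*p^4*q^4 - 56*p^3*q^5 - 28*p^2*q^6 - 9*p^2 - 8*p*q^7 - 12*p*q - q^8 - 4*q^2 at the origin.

A7

The Hessian of f at 0 has rank 1. Corank 1: A-series; mu = 7 gives A_7.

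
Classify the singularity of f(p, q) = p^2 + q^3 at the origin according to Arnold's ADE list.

A2

The Hessian of f at 0 is [[2, 0], [0, 0]] with rank 1, so corank 1. A Groebner basis of the Jacobian ideal J(f) in C{p,q} is {q^2, p}; counting standard monomials gives mu = 2. Corank 1: A-series; mu = 2 gives A_2.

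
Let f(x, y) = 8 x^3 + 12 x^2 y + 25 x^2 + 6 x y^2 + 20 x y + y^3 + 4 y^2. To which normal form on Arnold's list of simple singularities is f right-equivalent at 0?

The Hessian of f at 0 has rank 1. Corank 1: A-series; mu = 2 gives A_2.

A2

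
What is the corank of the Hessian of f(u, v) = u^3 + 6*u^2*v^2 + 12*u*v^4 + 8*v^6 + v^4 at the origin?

2

Hessian at 0 has rank 0.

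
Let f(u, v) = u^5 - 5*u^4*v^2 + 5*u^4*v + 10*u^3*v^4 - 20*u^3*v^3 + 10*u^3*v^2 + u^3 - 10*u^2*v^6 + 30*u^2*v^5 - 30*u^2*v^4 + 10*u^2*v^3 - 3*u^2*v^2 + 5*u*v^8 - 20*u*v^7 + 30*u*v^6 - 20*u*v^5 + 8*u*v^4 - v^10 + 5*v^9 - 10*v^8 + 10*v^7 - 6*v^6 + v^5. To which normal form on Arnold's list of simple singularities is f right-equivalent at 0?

E_8

The Hessian of f at 0 has rank 0. Corank 2; j^3 = u^3 is a perfect cube, so E-series; the 5-jet and mu = 8 give E_8.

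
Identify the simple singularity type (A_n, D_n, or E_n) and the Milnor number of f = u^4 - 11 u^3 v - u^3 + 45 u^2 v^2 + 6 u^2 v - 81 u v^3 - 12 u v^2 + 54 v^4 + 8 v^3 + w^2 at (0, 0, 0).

Type E_{7}, Milnor number mu = 7.

The Hessian of f at 0 has rank 1. Corank 2; j^3 = -(u - 2*v)^3 is a perfect cube, so E-series; the 4-jet and mu = 7 give E_7.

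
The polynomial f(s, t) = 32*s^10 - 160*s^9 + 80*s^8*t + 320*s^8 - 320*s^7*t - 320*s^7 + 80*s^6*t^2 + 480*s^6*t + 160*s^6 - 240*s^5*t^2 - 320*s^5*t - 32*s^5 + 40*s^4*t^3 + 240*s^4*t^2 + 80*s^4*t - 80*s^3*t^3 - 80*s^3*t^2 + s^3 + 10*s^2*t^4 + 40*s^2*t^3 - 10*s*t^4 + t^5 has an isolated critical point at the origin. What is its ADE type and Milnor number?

Type E_{8}, Milnor number mu = 8.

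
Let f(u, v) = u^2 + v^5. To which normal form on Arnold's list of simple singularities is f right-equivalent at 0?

A4

The Hessian of f at 0 has rank 1. Corank 1: A-series; mu = 4 gives A_4.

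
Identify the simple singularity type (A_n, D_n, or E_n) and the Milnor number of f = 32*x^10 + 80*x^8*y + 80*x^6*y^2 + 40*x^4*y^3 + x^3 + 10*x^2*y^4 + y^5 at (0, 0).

Type E_{8}, Milnor number mu = 8.

The Hessian of f at 0 has rank 0. Corank 2; j^3 = x^3 is a perfect cube, so E-series; the 5-jet and mu = 8 give E_8.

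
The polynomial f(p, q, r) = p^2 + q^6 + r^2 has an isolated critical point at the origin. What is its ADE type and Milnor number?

The Hessian of f at 0 is [[2, 0, 0], [0, 0, 0], [0, 0, 2]] with rank 2, so corank 1. A Groebner basis of the Jacobian ideal J(f) in C{p,q,r} is {q^5, p, r}; counting standard monomials gives mu = 5. Corank 1: A-series; mu = 5 gives A_5.

Type A_5, Milnor number mu = 5.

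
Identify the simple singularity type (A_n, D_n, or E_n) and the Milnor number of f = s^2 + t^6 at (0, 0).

The Hessian of f at 0 is [[2, 0], [0, 0]] with rank 1, so corank 1. A Groebner basis of the Jacobian ideal J(f) in C{s,t} is {t^5, s}; counting standard monomials gives mu = 5. Corank 1: A-series; mu = 5 gives A_5.

Type A_{5}, Milnor number mu = 5.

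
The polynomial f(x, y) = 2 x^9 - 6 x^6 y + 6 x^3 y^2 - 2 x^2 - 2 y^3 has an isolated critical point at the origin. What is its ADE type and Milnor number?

The Hessian of f at 0 is [[-4, 0], [0, 0]] with rank 1, so corank 1. A Groebner basis of the Jacobian ideal J(f) in C{x,y} is {y^2, x}; counting standard monomials gives mu = 2. Corank 1: A-series; mu = 2 gives A_2.

Type A_{2}, Milnor number mu = 2.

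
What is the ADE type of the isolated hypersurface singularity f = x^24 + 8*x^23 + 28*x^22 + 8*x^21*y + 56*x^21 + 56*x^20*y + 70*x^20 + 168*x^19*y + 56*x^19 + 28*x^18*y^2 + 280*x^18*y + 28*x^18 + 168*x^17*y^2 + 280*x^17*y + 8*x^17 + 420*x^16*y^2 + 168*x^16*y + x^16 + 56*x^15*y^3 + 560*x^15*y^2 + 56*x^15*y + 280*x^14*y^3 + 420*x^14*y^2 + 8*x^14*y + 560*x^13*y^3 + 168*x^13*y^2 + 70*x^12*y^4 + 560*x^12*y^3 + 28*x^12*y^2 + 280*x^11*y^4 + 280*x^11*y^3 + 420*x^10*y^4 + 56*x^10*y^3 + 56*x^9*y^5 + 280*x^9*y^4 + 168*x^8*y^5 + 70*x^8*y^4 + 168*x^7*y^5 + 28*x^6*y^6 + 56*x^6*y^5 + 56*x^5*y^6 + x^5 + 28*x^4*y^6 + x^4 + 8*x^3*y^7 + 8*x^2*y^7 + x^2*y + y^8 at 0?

D_9

The Hessian of f at 0 is [[0, 0], [0, 0]] with rank 0, so corank 2. A Groebner basis of the Jacobian ideal J(f) in C{x,y} is {x^2/8 + y^7, x^3, x*y}; counting standard monomials gives mu = 9. Corank 2; j^3 = x^2*y has shape L^2 M (L != M), so D-series; mu = 9 gives D_9.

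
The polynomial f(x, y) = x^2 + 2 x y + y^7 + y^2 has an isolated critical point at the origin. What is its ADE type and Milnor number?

Type A_6, Milnor number mu = 6.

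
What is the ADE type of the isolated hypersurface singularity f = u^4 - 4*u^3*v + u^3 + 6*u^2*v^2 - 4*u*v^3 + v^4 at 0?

The Hessian of f at 0 is [[0, 0], [0, 0]] with rank 0, so corank 2. A Groebner basis of the Jacobian ideal J(f) in C{u,v} is {v^4, u*v^2 - v^3/3, u^2}; counting standard monomials gives mu = 6. Corank 2; j^3 = u^3 is a perfect cube, so E-series; the 4-jet and mu = 6 give E_6.

E_6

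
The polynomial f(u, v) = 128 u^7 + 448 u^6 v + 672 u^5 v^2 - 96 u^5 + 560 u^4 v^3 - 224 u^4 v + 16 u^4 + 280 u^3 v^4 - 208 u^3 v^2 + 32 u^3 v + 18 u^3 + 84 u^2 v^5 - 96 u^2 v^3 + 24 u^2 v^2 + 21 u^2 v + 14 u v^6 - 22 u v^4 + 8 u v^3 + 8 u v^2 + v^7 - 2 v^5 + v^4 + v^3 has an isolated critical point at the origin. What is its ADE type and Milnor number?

The Hessian of f at 0 has rank 0. Corank 2; j^3 = (2*u + v)*(3*u + v)^2 has shape L^2 M (L != M), so D-series; mu = 5 gives D_5.

Type D_5, Milnor number mu = 5.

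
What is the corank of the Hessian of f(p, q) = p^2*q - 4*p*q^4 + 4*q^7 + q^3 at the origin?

Hessian at 0 has rank 0.

2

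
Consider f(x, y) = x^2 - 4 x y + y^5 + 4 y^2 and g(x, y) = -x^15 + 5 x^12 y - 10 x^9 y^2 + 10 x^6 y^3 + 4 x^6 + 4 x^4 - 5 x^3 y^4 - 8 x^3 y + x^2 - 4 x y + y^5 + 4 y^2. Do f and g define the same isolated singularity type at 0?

Yes.

The Hessian of f at 0 has rank 1. Corank 1: A-series; mu = 4 gives A_4. The Hessian of g at 0 has rank 1. Corank 1: A-series; mu = 4 gives A_4. Both have type A_4, hence right-equivalent.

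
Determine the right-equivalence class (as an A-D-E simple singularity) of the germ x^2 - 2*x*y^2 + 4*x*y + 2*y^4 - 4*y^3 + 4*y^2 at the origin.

A_{3}

The Hessian of f at 0 is [[2, 4], [4, 8]] with rank 1, so corank 1. A Groebner basis of the Jacobian ideal J(f) in C{x,y} is {x^2 - 4*x - 8*y, x*y + 2*x + 4*y, -x + y^2 - 2*y}; counting standard monomials gives mu = 3. Corank 1: A-series; mu = 3 gives A_3.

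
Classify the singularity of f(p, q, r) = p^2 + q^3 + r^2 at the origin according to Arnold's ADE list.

A_2

The Hessian of f at 0 is [[2, 0, 0], [0, 0, 0], [0, 0, 2]] with rank 2, so corank 1. A Groebner basis of the Jacobian ideal J(f) in C{p,q,r} is {q^2, p, r}; counting standard monomials gives mu = 2. Corank 1: A-series; mu = 2 gives A_2.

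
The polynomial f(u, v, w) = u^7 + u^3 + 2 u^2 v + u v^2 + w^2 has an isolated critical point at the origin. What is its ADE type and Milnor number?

Type D8, Milnor number mu = 8.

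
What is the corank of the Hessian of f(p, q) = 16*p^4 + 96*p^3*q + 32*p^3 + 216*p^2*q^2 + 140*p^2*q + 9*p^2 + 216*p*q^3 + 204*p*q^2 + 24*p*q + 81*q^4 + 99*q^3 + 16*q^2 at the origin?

Hessian at 0 has rank 1.

1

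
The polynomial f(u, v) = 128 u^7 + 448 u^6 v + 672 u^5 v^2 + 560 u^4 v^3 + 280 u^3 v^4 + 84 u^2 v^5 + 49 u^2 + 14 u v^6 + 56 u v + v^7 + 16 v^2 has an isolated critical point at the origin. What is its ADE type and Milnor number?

Type A_{6}, Milnor number mu = 6.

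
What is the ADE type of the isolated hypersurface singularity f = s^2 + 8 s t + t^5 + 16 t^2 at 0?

The Hessian of f at 0 has rank 1. Corank 1: A-series; mu = 4 gives A_4.

A_{4}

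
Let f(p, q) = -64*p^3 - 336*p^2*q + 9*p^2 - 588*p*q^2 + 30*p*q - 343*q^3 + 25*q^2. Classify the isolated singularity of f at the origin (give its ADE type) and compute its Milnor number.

Type A2, Milnor number mu = 2.

The Hessian of f at 0 is [[18, 30], [30, 50]] with rank 1, so corank 1. A Groebner basis of the Jacobian ideal J(f) in C{p,q} is {q^2, p + 5*q/3}; counting standard monomials gives mu = 2. Corank 1: A-series; mu = 2 gives A_2.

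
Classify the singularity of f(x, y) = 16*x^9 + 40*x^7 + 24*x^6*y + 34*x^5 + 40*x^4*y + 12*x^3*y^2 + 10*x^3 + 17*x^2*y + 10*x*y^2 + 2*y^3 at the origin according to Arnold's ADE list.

The Hessian of f at 0 has rank 0. Corank 2; j^3 = (2*x + y)*(5*x^2 + 6*x*y + 2*y^2) splits into three distinct lines over C (the quadratic factor has nonzero discriminant), so D_4.

D_4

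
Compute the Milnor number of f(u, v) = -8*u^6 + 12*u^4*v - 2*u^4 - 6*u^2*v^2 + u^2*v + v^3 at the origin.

4

The Hessian of f at 0 has rank 0. Corank 2; j^3 = v*(u^2 + v^2) splits into three distinct lines over C (the quadratic factor has nonzero discriminant), so D_4.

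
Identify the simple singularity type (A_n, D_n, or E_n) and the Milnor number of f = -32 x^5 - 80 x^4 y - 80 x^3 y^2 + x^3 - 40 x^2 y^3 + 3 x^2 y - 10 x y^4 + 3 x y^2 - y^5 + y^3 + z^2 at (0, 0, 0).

The Hessian of f at 0 has rank 1. Corank 2; j^3 = (x + y)^3 is a perfect cube, so E-series; the 5-jet and mu = 8 give E_8.

Type E_8, Milnor number mu = 8.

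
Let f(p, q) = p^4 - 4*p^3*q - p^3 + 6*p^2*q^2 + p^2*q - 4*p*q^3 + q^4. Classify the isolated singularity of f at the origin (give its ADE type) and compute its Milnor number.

Type D_5, Milnor number mu = 5.

The Hessian of f at 0 has rank 0. Corank 2; j^3 = -p^2*(p - q) has shape L^2 M (L != M), so D-series; mu = 5 gives D_5.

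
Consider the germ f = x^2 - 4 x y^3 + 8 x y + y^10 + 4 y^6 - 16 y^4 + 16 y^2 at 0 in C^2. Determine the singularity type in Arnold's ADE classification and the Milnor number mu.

The Hessian of f at 0 has rank 1. Corank 1: A-series; mu = 9 gives A_9.

Type A_9, Milnor number mu = 9.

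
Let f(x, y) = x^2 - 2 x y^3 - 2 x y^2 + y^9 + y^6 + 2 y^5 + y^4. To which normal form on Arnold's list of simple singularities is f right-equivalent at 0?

The Hessian of f at 0 is [[2, 0], [0, 0]] with rank 1, so corank 1. A Groebner basis of the Jacobian ideal J(f) in C{x,y} is {x^2*y^2 - 2*x^2*y + 3*x^2 - 4*x*y^2 + x*y - x + y^2, x^3 - 3*x^2*y + 5*x^2 - 7*x*y^2 + 2*x*y - 2*x + 2*y^2, -x + y^3 + y^2}; counting standard monomials gives mu = 8. Corank 1: A-series; mu = 8 gives A_8.

A_{8}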